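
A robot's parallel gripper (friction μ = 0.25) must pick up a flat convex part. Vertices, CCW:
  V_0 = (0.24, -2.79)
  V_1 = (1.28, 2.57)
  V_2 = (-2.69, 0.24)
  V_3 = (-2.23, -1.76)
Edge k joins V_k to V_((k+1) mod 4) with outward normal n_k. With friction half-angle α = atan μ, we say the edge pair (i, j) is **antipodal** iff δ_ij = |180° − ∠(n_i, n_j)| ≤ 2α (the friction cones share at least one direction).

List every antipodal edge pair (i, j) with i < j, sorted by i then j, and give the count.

count = 1; pairs: (0,2)

α = atan 0.25 = 14.04°;  2α = 28.07°
n_0 = (+0.9817, -0.1905)
n_1 = (-0.5062, +0.8624)
n_2 = (-0.9746, -0.2241)
n_3 = (-0.3849, -0.9230)
  (0,1): δ = 48.61°  ·
  (0,2): δ = 23.93°  ✓
  (0,3): δ = 78.34°  ·
  (1,2): δ = 107.46°  ·
  (1,3): δ = 53.05°  ·
  (2,3): δ = 125.59°  ·
antipodal pairs: 1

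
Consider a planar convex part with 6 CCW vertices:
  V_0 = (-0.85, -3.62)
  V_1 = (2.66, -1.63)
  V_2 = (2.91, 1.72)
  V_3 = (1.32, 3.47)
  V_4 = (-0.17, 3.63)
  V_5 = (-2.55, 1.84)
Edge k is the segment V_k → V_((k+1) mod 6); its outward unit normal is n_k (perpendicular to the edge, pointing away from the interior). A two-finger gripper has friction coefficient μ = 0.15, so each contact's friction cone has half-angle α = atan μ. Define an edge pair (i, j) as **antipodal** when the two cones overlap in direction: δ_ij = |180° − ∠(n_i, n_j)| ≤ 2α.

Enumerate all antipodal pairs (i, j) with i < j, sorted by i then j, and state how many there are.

α = atan 0.15 = 8.53°;  2α = 17.06°
n_0 = (+0.4932, -0.8699)
n_1 = (+0.9972, -0.0744)
n_2 = (+0.7401, +0.6725)
n_3 = (+0.1068, +0.9943)
n_4 = (-0.6011, +0.7992)
n_5 = (-0.9548, -0.2973)
  (0,1): δ = 123.82°  ·
  (0,2): δ = 77.29°  ·
  (0,3): δ = 35.68°  ·
  (0,4): δ = 7.40°  ✓
  (0,5): δ = 77.74°  ·
  (1,2): δ = 133.47°  ·
  (1,3): δ = 91.86°  ·
  (1,4): δ = 48.79°  ·
  (1,5): δ = 21.56°  ·
  (2,3): δ = 138.39°  ·
  (2,4): δ = 95.31°  ·
  (2,5): δ = 24.96°  ·
  (3,4): δ = 136.92°  ·
  (3,5): δ = 66.58°  ·
  (4,5): δ = 109.65°  ·
antipodal pairs: 1

count = 1; pairs: (0,4)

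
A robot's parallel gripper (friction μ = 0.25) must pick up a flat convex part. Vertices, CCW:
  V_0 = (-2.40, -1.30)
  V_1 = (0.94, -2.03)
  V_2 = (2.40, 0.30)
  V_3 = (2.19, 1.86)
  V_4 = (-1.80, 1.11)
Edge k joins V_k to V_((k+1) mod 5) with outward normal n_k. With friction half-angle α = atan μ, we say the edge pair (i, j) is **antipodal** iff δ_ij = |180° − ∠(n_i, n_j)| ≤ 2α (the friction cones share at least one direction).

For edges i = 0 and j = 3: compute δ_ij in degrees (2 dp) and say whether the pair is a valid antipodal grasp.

δ = 22.97°, valid

α = atan 0.25 = 14.04°;  2α = 28.07°
edge 0: e_0 = (+3.34, -0.73);  n_0 = (-0.2135, -0.9769)
edge 3: e_3 = (-3.99, -0.75);  n_3 = (-0.1847, +0.9828)
∠(n_0, n_3) = 157.03°
δ = |180° − 157.03°| = 22.97°
22.97° ≤ 2α = 28.07°  →  valid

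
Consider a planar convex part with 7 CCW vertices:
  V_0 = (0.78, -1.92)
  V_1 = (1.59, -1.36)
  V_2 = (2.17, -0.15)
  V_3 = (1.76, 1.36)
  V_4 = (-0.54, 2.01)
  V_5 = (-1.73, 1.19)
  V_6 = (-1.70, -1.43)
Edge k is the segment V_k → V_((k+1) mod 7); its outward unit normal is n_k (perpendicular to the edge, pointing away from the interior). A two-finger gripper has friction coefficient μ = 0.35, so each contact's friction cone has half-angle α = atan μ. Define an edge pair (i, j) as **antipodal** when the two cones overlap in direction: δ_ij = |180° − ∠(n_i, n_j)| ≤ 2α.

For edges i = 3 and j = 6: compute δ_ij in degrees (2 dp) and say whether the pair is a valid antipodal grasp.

α = atan 0.35 = 19.29°;  2α = 38.58°
edge 3: e_3 = (-2.30, +0.65);  n_3 = (+0.2720, +0.9623)
edge 6: e_6 = (+2.48, -0.49);  n_6 = (-0.1938, -0.9810)
∠(n_3, n_6) = 175.40°
δ = |180° − 175.40°| = 4.60°
4.60° ≤ 2α = 38.58°  →  valid

δ = 4.60°, valid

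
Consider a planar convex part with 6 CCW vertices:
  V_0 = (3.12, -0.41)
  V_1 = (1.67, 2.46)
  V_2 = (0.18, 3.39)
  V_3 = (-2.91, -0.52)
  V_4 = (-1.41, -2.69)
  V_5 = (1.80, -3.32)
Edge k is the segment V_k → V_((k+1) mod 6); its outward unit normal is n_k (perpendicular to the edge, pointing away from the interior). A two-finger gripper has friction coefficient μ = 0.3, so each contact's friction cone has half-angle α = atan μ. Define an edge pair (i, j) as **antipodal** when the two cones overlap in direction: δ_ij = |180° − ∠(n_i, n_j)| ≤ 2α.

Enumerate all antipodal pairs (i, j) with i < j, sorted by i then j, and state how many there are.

α = atan 0.3 = 16.70°;  2α = 33.40°
n_0 = (+0.8926, +0.4509)
n_1 = (+0.5295, +0.8483)
n_2 = (-0.7846, +0.6200)
n_3 = (-0.8226, -0.5686)
n_4 = (-0.1926, -0.9813)
n_5 = (+0.9107, -0.4131)
  (0,1): δ = 148.77°  ·
  (0,2): δ = 65.12°  ·
  (0,3): δ = 7.85°  ✓
  (0,4): δ = 52.09°  ·
  (0,5): δ = 128.80°  ·
  (1,2): δ = 96.35°  ·
  (1,3): δ = 23.38°  ✓
  (1,4): δ = 20.87°  ✓
  (1,5): δ = 97.57°  ·
  (2,3): δ = 107.03°  ·
  (2,4): δ = 62.79°  ·
  (2,5): δ = 13.92°  ✓
  (3,4): δ = 135.76°  ·
  (3,5): δ = 59.05°  ·
  (4,5): δ = 103.30°  ·
antipodal pairs: 4

count = 4; pairs: (0,3), (1,3), (1,4), (2,5)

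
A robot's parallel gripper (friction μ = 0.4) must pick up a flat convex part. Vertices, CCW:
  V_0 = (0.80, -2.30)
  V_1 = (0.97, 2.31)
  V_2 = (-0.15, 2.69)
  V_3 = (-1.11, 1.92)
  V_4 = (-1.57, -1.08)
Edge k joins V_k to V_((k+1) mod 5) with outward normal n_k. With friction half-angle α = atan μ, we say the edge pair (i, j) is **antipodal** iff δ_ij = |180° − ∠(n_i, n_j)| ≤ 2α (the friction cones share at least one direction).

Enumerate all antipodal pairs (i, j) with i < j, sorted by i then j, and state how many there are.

α = atan 0.4 = 21.80°;  2α = 43.60°
n_0 = (+0.9993, -0.0369)
n_1 = (+0.3213, +0.9470)
n_2 = (-0.6257, +0.7801)
n_3 = (-0.9884, +0.1516)
n_4 = (-0.4577, -0.8891)
  (0,1): δ = 106.63°  ·
  (0,2): δ = 49.16°  ·
  (0,3): δ = 6.61°  ✓
  (0,4): δ = 64.87°  ·
  (1,2): δ = 122.53°  ·
  (1,3): δ = 79.98°  ·
  (1,4): δ = 8.50°  ✓
  (2,3): δ = 137.45°  ·
  (2,4): δ = 65.97°  ·
  (3,4): δ = 108.52°  ·
antipodal pairs: 2

count = 2; pairs: (0,3), (1,4)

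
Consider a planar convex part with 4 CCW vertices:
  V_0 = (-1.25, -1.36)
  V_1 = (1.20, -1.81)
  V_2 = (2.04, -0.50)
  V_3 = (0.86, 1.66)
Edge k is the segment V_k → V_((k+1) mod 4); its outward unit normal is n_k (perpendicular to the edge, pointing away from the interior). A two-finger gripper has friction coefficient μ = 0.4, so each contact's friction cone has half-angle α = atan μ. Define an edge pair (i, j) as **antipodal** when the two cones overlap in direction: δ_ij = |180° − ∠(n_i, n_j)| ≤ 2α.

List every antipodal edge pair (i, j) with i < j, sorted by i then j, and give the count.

α = atan 0.4 = 21.80°;  2α = 43.60°
n_0 = (-0.1807, -0.9835)
n_1 = (+0.8418, -0.5398)
n_2 = (+0.8776, +0.4794)
n_3 = (-0.8197, +0.5727)
  (0,1): δ = 112.26°  ·
  (0,2): δ = 50.94°  ·
  (0,3): δ = 65.47°  ·
  (1,2): δ = 118.68°  ·
  (1,3): δ = 2.27°  ✓
  (2,3): δ = 63.59°  ·
antipodal pairs: 1

count = 1; pairs: (1,3)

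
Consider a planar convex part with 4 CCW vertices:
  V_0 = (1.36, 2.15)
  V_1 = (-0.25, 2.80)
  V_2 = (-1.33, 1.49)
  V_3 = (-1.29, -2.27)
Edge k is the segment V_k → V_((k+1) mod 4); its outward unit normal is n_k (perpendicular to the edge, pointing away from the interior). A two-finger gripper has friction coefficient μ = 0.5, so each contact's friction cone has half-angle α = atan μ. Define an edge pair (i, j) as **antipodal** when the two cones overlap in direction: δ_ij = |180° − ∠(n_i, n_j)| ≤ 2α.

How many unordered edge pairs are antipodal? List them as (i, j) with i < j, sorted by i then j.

count = 2; pairs: (1,3), (2,3)

α = atan 0.5 = 26.57°;  2α = 53.13°
n_0 = (+0.3744, +0.9273)
n_1 = (-0.7716, +0.6361)
n_2 = (-0.9999, -0.0106)
n_3 = (+0.8577, -0.5142)
  (0,1): δ = 107.52°  ·
  (0,2): δ = 67.41°  ·
  (0,3): δ = 81.04°  ·
  (1,2): δ = 139.89°  ·
  (1,3): δ = 8.56°  ✓
  (2,3): δ = 31.55°  ✓
antipodal pairs: 2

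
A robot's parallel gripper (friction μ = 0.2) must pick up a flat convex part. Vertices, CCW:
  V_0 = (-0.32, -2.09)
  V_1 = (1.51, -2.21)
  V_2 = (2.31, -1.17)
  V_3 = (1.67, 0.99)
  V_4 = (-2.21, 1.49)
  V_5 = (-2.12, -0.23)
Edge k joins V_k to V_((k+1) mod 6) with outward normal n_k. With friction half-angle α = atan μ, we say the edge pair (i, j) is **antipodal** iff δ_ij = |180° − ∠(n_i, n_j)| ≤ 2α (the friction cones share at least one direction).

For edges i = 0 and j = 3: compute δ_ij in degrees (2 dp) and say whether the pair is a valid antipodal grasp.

α = atan 0.2 = 11.31°;  2α = 22.62°
edge 0: e_0 = (+1.83, -0.12);  n_0 = (-0.0654, -0.9979)
edge 3: e_3 = (-3.88, +0.50);  n_3 = (+0.1278, +0.9918)
∠(n_0, n_3) = 176.41°
δ = |180° − 176.41°| = 3.59°
3.59° ≤ 2α = 22.62°  →  valid

δ = 3.59°, valid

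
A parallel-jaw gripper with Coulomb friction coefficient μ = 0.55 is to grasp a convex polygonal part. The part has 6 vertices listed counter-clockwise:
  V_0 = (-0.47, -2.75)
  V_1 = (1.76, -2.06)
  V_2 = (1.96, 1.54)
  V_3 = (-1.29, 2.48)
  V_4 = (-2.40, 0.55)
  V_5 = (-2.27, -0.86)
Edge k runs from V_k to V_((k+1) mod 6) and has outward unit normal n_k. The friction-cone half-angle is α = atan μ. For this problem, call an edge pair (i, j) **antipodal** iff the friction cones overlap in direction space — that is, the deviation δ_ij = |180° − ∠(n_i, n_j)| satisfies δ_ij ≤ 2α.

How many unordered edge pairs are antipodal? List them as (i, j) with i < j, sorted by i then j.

α = atan 0.55 = 28.81°;  2α = 57.62°
n_0 = (+0.2956, -0.9553)
n_1 = (+0.9985, -0.0555)
n_2 = (+0.2778, +0.9606)
n_3 = (-0.8669, +0.4986)
n_4 = (-0.9958, -0.0918)
n_5 = (-0.7241, -0.6897)
  (0,1): δ = 110.37°  ·
  (0,2): δ = 33.32°  ✓
  (0,3): δ = 42.90°  ✓
  (0,4): δ = 78.07°  ·
  (0,5): δ = 116.41°  ·
  (1,2): δ = 102.95°  ·
  (1,3): δ = 26.72°  ✓
  (1,4): δ = 8.45°  ✓
  (1,5): δ = 46.78°  ✓
  (2,3): δ = 103.77°  ·
  (2,4): δ = 68.60°  ·
  (2,5): δ = 30.27°  ✓
  (3,4): δ = 144.83°  ·
  (3,5): δ = 106.49°  ·
  (4,5): δ = 141.66°  ·
antipodal pairs: 6

count = 6; pairs: (0,2), (0,3), (1,3), (1,4), (1,5), (2,5)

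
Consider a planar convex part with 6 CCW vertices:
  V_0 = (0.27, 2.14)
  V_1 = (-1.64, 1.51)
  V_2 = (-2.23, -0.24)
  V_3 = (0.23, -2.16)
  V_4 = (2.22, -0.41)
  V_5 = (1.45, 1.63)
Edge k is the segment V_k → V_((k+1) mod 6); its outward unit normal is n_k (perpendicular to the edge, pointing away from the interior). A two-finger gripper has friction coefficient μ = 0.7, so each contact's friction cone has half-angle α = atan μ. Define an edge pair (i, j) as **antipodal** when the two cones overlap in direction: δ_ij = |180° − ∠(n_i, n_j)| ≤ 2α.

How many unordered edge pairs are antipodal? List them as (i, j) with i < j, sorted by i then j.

count = 7; pairs: (0,2), (0,3), (1,3), (1,4), (2,4), (2,5), (3,5)

α = atan 0.7 = 34.99°;  2α = 69.98°
n_0 = (-0.3132, +0.9497)
n_1 = (-0.9476, +0.3195)
n_2 = (-0.6153, -0.7883)
n_3 = (+0.6604, -0.7509)
n_4 = (+0.9356, +0.3531)
n_5 = (+0.3967, +0.9179)
  (0,1): δ = 126.89°  ·
  (0,2): δ = 56.23°  ✓
  (0,3): δ = 23.07°  ✓
  (0,4): δ = 92.42°  ·
  (0,5): δ = 138.37°  ·
  (1,2): δ = 109.34°  ·
  (1,3): δ = 30.04°  ✓
  (1,4): δ = 39.31°  ✓
  (1,5): δ = 85.26°  ·
  (2,3): δ = 100.70°  ·
  (2,4): δ = 31.35°  ✓
  (2,5): δ = 14.60°  ✓
  (3,4): δ = 110.65°  ·
  (3,5): δ = 64.70°  ✓
  (4,5): δ = 134.05°  ·
antipodal pairs: 7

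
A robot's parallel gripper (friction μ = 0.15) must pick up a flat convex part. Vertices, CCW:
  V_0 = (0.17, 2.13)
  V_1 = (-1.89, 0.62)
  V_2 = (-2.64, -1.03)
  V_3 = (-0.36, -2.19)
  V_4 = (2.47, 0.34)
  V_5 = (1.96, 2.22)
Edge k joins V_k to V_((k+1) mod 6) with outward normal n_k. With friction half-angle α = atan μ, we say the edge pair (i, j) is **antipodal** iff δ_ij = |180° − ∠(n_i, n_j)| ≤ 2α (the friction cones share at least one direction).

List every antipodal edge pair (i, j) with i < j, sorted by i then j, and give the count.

α = atan 0.15 = 8.53°;  2α = 17.06°
n_0 = (-0.5912, +0.8065)
n_1 = (-0.9104, +0.4138)
n_2 = (-0.4535, -0.8913)
n_3 = (+0.6665, -0.7455)
n_4 = (+0.9651, +0.2618)
n_5 = (-0.0502, +0.9987)
  (0,1): δ = 150.69°  ·
  (0,2): δ = 63.21°  ·
  (0,3): δ = 5.55°  ✓
  (0,4): δ = 68.94°  ·
  (0,5): δ = 146.64°  ·
  (1,2): δ = 92.52°  ·
  (1,3): δ = 23.76°  ·
  (1,4): δ = 39.62°  ·
  (1,5): δ = 117.32°  ·
  (2,3): δ = 111.24°  ·
  (2,4): δ = 47.86°  ·
  (2,5): δ = 29.84°  ·
  (3,4): δ = 116.62°  ·
  (3,5): δ = 38.92°  ·
  (4,5): δ = 102.30°  ·
antipodal pairs: 1

count = 1; pairs: (0,3)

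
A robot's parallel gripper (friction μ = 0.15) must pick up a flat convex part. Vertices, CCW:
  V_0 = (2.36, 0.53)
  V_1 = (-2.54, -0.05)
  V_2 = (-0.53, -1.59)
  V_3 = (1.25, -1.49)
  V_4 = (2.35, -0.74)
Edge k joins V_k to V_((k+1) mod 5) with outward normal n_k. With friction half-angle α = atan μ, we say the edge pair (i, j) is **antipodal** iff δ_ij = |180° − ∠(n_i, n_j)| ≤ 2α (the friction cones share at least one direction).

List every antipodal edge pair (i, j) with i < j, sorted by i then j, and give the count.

α = atan 0.15 = 8.53°;  2α = 17.06°
n_0 = (-0.1175, +0.9931)
n_1 = (-0.6082, -0.7938)
n_2 = (+0.0561, -0.9984)
n_3 = (+0.5633, -0.8262)
n_4 = (+1.0000, -0.0079)
  (0,1): δ = 44.21°  ·
  (0,2): δ = 3.54°  ✓
  (0,3): δ = 27.54°  ·
  (0,4): δ = 82.80°  ·
  (1,2): δ = 139.33°  ·
  (1,3): δ = 108.25°  ·
  (1,4): δ = 52.99°  ·
  (2,3): δ = 148.93°  ·
  (2,4): δ = 93.67°  ·
  (3,4): δ = 124.74°  ·
antipodal pairs: 1

count = 1; pairs: (0,2)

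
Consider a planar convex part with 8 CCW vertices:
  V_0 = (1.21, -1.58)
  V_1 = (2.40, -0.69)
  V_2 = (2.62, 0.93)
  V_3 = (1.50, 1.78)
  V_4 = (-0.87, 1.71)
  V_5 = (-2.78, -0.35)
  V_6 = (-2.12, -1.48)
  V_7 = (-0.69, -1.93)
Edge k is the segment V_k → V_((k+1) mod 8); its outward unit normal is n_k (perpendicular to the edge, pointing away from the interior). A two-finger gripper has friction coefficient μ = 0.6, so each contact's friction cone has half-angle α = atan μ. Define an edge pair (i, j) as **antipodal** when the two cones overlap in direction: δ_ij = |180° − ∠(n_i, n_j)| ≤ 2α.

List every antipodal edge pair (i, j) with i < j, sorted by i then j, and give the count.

α = atan 0.6 = 30.96°;  2α = 61.93°
n_0 = (+0.5989, -0.8008)
n_1 = (+0.9909, -0.1346)
n_2 = (+0.6045, +0.7966)
n_3 = (-0.0295, +0.9996)
n_4 = (-0.7333, +0.6799)
n_5 = (-0.8635, -0.5043)
n_6 = (-0.3002, -0.9539)
n_7 = (+0.1812, -0.9835)
  (0,1): δ = 134.53°  ·
  (0,2): δ = 73.99°  ·
  (0,3): δ = 35.10°  ✓
  (0,4): δ = 10.37°  ✓
  (0,5): δ = 83.50°  ·
  (0,6): δ = 125.74°  ·
  (0,7): δ = 153.64°  ·
  (1,2): δ = 119.46°  ·
  (1,3): δ = 80.57°  ·
  (1,4): δ = 35.10°  ✓
  (1,5): δ = 38.02°  ✓
  (1,6): δ = 80.27°  ·
  (1,7): δ = 108.17°  ·
  (2,3): δ = 141.11°  ·
  (2,4): δ = 95.64°  ·
  (2,5): δ = 22.52°  ✓
  (2,6): δ = 19.73°  ✓
  (2,7): δ = 47.63°  ✓
  (3,4): δ = 134.53°  ·
  (3,5): δ = 61.40°  ✓
  (3,6): δ = 19.16°  ✓
  (3,7): δ = 8.75°  ✓
  (4,5): δ = 106.88°  ·
  (4,6): δ = 64.63°  ·
  (4,7): δ = 36.73°  ✓
  (5,6): δ = 137.76°  ·
  (5,7): δ = 109.85°  ·
  (6,7): δ = 152.09°  ·
antipodal pairs: 11

count = 11; pairs: (0,3), (0,4), (1,4), (1,5), (2,5), (2,6), (2,7), (3,5), (3,6), (3,7), (4,7)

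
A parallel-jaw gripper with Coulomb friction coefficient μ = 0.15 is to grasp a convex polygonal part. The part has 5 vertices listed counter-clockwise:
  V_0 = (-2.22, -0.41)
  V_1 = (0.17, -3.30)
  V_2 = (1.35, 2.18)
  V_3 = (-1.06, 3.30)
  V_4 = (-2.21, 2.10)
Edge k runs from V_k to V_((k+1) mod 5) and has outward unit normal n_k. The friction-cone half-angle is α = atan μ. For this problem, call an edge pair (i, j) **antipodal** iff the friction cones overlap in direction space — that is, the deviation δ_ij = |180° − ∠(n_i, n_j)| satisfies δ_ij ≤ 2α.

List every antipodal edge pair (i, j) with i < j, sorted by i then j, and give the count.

α = atan 0.15 = 8.53°;  2α = 17.06°
n_0 = (-0.7706, -0.6373)
n_1 = (+0.9776, -0.2105)
n_2 = (+0.4214, +0.9069)
n_3 = (-0.7220, +0.6919)
n_4 = (-1.0000, +0.0040)
  (0,1): δ = 51.74°  ·
  (0,2): δ = 25.48°  ·
  (0,3): δ = 96.63°  ·
  (0,4): δ = 140.18°  ·
  (1,2): δ = 102.77°  ·
  (1,3): δ = 31.63°  ·
  (1,4): δ = 11.92°  ✓
  (2,3): δ = 108.86°  ·
  (2,4): δ = 65.30°  ·
  (3,4): δ = 136.45°  ·
antipodal pairs: 1

count = 1; pairs: (1,4)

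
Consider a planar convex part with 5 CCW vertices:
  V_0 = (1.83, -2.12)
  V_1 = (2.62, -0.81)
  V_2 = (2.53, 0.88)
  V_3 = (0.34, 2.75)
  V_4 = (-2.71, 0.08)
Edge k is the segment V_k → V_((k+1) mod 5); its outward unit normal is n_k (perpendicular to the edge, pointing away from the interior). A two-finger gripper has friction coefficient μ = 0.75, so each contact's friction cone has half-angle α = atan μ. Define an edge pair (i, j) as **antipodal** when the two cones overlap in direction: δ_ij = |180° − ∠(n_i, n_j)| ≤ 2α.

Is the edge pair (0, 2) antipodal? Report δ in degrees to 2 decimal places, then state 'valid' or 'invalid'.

δ = 99.40°, invalid

α = atan 0.75 = 36.87°;  2α = 73.74°
edge 0: e_0 = (+0.79, +1.31);  n_0 = (+0.8563, -0.5164)
edge 2: e_2 = (-2.19, +1.87);  n_2 = (+0.6494, +0.7605)
∠(n_0, n_2) = 80.60°
δ = |180° − 80.60°| = 99.40°
99.40° > 2α = 73.74°  →  invalid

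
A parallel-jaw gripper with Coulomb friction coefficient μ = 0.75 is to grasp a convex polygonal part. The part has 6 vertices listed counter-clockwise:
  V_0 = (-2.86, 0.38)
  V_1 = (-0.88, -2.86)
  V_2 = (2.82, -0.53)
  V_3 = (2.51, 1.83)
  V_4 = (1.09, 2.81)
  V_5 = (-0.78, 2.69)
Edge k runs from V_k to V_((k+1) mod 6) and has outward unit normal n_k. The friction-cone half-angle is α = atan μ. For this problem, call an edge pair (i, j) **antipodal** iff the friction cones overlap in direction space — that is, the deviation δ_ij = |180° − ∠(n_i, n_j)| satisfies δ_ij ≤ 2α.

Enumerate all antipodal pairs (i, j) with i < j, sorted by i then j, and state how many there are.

α = atan 0.75 = 36.87°;  2α = 73.74°
n_0 = (-0.8533, -0.5215)
n_1 = (+0.5329, -0.8462)
n_2 = (+0.9915, +0.1302)
n_3 = (+0.5680, +0.8230)
n_4 = (-0.0640, +0.9979)
n_5 = (-0.7431, +0.6691)
  (0,1): δ = 89.23°  ·
  (0,2): δ = 23.95°  ✓
  (0,3): δ = 23.96°  ✓
  (0,4): δ = 62.24°  ✓
  (0,5): δ = 106.57°  ·
  (1,2): δ = 114.72°  ·
  (1,3): δ = 66.81°  ✓
  (1,4): δ = 28.53°  ✓
  (1,5): δ = 15.80°  ✓
  (2,3): δ = 132.09°  ·
  (2,4): δ = 93.81°  ·
  (2,5): δ = 49.48°  ✓
  (3,4): δ = 141.72°  ·
  (3,5): δ = 97.39°  ·
  (4,5): δ = 135.67°  ·
antipodal pairs: 7

count = 7; pairs: (0,2), (0,3), (0,4), (1,3), (1,4), (1,5), (2,5)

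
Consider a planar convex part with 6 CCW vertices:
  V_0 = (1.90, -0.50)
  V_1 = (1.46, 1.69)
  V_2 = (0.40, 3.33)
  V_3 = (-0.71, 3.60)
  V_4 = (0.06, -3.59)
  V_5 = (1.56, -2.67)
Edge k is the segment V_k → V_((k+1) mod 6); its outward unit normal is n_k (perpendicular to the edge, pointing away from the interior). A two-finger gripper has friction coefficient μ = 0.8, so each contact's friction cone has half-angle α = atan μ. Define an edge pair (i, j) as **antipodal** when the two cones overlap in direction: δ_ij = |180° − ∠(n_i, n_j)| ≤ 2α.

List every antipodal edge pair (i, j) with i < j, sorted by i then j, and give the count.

count = 6; pairs: (0,3), (1,3), (2,3), (2,4), (3,4), (3,5)

α = atan 0.8 = 38.66°;  2α = 77.32°
n_0 = (+0.9804, +0.1970)
n_1 = (+0.8398, +0.5428)
n_2 = (+0.2364, +0.9717)
n_3 = (-0.9943, -0.1065)
n_4 = (+0.5228, -0.8524)
n_5 = (+0.9879, -0.1548)
  (0,1): δ = 158.48°  ·
  (0,2): δ = 115.03°  ·
  (0,3): δ = 5.25°  ✓
  (0,4): δ = 110.16°  ·
  (0,5): δ = 159.73°  ·
  (1,2): δ = 136.55°  ·
  (1,3): δ = 26.76°  ✓
  (1,4): δ = 88.65°  ·
  (1,5): δ = 138.22°  ·
  (2,3): δ = 70.22°  ✓
  (2,4): δ = 45.19°  ✓
  (2,5): δ = 94.77°  ·
  (3,4): δ = 64.59°  ✓
  (3,5): δ = 15.02°  ✓
  (4,5): δ = 130.43°  ·
antipodal pairs: 6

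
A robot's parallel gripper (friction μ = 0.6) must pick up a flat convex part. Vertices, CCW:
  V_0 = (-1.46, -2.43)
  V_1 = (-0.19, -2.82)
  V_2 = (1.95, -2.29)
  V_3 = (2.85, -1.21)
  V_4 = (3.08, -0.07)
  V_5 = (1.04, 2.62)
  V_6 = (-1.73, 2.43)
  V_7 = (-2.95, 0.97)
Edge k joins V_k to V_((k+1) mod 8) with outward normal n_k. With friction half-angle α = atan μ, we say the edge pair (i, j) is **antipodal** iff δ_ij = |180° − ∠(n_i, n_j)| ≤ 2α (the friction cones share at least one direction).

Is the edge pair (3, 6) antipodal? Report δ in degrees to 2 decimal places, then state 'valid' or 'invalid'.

α = atan 0.6 = 30.96°;  2α = 61.93°
edge 3: e_3 = (+0.23, +1.14);  n_3 = (+0.9802, -0.1978)
edge 6: e_6 = (-1.22, -1.46);  n_6 = (-0.7674, +0.6412)
∠(n_3, n_6) = 151.52°
δ = |180° − 151.52°| = 28.48°
28.48° ≤ 2α = 61.93°  →  valid

δ = 28.48°, valid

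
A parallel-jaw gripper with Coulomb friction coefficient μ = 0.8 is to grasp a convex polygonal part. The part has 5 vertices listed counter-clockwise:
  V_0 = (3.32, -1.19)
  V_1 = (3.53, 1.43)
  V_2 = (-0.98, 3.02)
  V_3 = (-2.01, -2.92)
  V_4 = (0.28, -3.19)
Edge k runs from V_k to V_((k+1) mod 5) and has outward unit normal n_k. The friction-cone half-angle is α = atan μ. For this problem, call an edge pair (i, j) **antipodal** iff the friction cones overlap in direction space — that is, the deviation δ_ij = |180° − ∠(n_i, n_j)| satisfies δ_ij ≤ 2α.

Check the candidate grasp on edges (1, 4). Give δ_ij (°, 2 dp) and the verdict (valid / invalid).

α = atan 0.8 = 38.66°;  2α = 77.32°
edge 1: e_1 = (-4.51, +1.59);  n_1 = (+0.3325, +0.9431)
edge 4: e_4 = (+3.04, +2.00);  n_4 = (+0.5496, -0.8354)
∠(n_1, n_4) = 127.24°
δ = |180° − 127.24°| = 52.76°
52.76° ≤ 2α = 77.32°  →  valid

δ = 52.76°, valid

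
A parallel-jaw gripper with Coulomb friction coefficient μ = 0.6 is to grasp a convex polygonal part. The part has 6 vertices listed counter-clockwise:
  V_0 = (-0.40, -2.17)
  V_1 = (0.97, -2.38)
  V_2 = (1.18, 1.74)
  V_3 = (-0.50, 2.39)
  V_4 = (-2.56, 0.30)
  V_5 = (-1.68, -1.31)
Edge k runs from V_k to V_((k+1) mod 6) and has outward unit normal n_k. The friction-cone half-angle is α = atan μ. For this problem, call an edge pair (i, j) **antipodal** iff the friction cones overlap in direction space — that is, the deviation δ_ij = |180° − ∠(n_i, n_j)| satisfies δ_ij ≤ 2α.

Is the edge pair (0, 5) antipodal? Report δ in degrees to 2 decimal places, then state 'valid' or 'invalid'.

α = atan 0.6 = 30.96°;  2α = 61.93°
edge 0: e_0 = (+1.37, -0.21);  n_0 = (-0.1515, -0.9885)
edge 5: e_5 = (+1.28, -0.86);  n_5 = (-0.5577, -0.8300)
∠(n_0, n_5) = 25.18°
δ = |180° − 25.18°| = 154.82°
154.82° > 2α = 61.93°  →  invalid

δ = 154.82°, invalid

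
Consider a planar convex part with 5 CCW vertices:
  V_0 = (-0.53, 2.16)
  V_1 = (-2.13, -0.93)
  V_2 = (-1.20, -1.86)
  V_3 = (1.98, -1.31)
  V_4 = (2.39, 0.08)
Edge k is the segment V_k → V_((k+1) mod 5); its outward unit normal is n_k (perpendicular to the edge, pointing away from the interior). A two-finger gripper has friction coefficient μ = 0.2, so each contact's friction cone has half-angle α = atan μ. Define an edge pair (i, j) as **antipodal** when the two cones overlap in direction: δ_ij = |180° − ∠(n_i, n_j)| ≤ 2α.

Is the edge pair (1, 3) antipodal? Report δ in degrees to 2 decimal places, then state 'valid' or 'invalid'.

α = atan 0.2 = 11.31°;  2α = 22.62°
edge 1: e_1 = (+0.93, -0.93);  n_1 = (-0.7071, -0.7071)
edge 3: e_3 = (+0.41, +1.39);  n_3 = (+0.9591, -0.2829)
∠(n_1, n_3) = 118.57°
δ = |180° − 118.57°| = 61.43°
61.43° > 2α = 22.62°  →  invalid

δ = 61.43°, invalid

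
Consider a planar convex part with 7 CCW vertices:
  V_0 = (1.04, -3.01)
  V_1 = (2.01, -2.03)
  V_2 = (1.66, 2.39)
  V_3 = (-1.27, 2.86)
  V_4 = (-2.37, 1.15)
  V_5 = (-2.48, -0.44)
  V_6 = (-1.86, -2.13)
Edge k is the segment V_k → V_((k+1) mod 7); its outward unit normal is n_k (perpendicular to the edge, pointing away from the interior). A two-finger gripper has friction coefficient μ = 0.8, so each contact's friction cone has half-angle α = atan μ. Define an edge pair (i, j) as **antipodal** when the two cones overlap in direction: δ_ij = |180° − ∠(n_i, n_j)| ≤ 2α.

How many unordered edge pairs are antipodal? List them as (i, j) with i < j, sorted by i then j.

α = atan 0.8 = 38.66°;  2α = 77.32°
n_0 = (+0.7107, -0.7035)
n_1 = (+0.9969, +0.0789)
n_2 = (+0.1584, +0.9874)
n_3 = (-0.8410, +0.5410)
n_4 = (-0.9976, +0.0690)
n_5 = (-0.9388, -0.3444)
n_6 = (-0.2904, -0.9569)
  (0,1): δ = 130.77°  ·
  (0,2): δ = 54.41°  ✓
  (0,3): δ = 11.95°  ✓
  (0,4): δ = 40.75°  ✓
  (0,5): δ = 64.85°  ✓
  (0,6): δ = 117.83°  ·
  (1,2): δ = 103.64°  ·
  (1,3): δ = 37.28°  ✓
  (1,4): δ = 8.49°  ✓
  (1,5): δ = 15.62°  ✓
  (1,6): δ = 68.59°  ✓
  (2,3): δ = 113.64°  ·
  (2,4): δ = 84.84°  ·
  (2,5): δ = 60.74°  ✓
  (2,6): δ = 7.77°  ✓
  (3,4): δ = 151.21°  ·
  (3,5): δ = 127.10°  ·
  (3,6): δ = 74.13°  ✓
  (4,5): δ = 155.90°  ·
  (4,6): δ = 102.92°  ·
  (5,6): δ = 127.03°  ·
antipodal pairs: 11

count = 11; pairs: (0,2), (0,3), (0,4), (0,5), (1,3), (1,4), (1,5), (1,6), (2,5), (2,6), (3,6)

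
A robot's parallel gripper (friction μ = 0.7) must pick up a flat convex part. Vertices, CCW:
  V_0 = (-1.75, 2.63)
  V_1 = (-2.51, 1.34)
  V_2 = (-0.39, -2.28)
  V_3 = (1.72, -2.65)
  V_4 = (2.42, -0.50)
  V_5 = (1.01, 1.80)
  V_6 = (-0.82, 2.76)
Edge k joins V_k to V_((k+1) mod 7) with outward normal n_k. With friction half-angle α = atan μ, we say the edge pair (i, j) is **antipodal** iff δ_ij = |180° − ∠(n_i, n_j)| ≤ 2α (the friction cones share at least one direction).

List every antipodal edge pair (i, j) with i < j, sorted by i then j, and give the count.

α = atan 0.7 = 34.99°;  2α = 69.98°
n_0 = (-0.8616, +0.5076)
n_1 = (-0.8629, -0.5054)
n_2 = (-0.1727, -0.9850)
n_3 = (+0.9509, -0.3096)
n_4 = (+0.8525, +0.5226)
n_5 = (+0.4645, +0.8855)
n_6 = (-0.1384, +0.9904)
  (0,1): δ = 119.14°  ·
  (0,2): δ = 69.44°  ✓
  (0,3): δ = 12.47°  ✓
  (0,4): δ = 62.01°  ✓
  (0,5): δ = 92.82°  ·
  (0,6): δ = 128.46°  ·
  (1,2): δ = 130.30°  ·
  (1,3): δ = 48.39°  ✓
  (1,4): δ = 1.16°  ✓
  (1,5): δ = 31.96°  ✓
  (1,6): δ = 67.60°  ✓
  (2,3): δ = 98.09°  ·
  (2,4): δ = 48.54°  ✓
  (2,5): δ = 17.74°  ✓
  (2,6): δ = 17.90°  ✓
  (3,4): δ = 130.46°  ·
  (3,5): δ = 99.65°  ·
  (3,6): δ = 64.01°  ✓
  (4,5): δ = 149.19°  ·
  (4,6): δ = 113.55°  ·
  (5,6): δ = 144.36°  ·
antipodal pairs: 11

count = 11; pairs: (0,2), (0,3), (0,4), (1,3), (1,4), (1,5), (1,6), (2,4), (2,5), (2,6), (3,6)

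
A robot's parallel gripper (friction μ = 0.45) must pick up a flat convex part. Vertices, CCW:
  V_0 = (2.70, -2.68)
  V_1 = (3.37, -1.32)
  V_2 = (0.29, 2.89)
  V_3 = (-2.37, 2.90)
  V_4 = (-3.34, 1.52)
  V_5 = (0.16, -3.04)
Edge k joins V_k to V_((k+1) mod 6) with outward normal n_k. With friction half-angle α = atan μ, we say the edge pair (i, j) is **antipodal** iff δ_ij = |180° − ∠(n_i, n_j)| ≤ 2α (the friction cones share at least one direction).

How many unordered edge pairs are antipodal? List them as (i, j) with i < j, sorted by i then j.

α = atan 0.45 = 24.23°;  2α = 48.46°
n_0 = (+0.8971, -0.4419)
n_1 = (+0.8071, +0.5904)
n_2 = (+0.0038, +1.0000)
n_3 = (-0.8181, +0.5751)
n_4 = (-0.7933, -0.6089)
n_5 = (+0.1403, -0.9901)
  (0,1): δ = 117.58°  ·
  (0,2): δ = 63.99°  ·
  (0,3): δ = 8.88°  ✓
  (0,4): δ = 63.73°  ·
  (0,5): δ = 124.29°  ·
  (1,2): δ = 126.40°  ·
  (1,3): δ = 71.29°  ·
  (1,4): δ = 1.32°  ✓
  (1,5): δ = 61.88°  ·
  (2,3): δ = 124.89°  ·
  (2,4): δ = 52.28°  ·
  (2,5): δ = 8.28°  ✓
  (3,4): δ = 107.39°  ·
  (3,5): δ = 46.83°  ✓
  (4,5): δ = 119.44°  ·
antipodal pairs: 4

count = 4; pairs: (0,3), (1,4), (2,5), (3,5)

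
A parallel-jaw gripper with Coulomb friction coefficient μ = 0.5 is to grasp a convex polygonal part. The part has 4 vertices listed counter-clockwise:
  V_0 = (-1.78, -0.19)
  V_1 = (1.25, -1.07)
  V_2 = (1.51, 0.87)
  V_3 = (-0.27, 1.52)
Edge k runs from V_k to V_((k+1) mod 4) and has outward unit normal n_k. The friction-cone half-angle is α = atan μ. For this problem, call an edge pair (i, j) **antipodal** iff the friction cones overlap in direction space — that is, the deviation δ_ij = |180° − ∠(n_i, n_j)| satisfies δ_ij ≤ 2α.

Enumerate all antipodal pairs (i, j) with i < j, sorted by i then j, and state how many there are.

α = atan 0.5 = 26.57°;  2α = 53.13°
n_0 = (-0.2789, -0.9603)
n_1 = (+0.9911, -0.1328)
n_2 = (+0.3430, +0.9393)
n_3 = (-0.7496, +0.6619)
  (0,1): δ = 81.44°  ·
  (0,2): δ = 3.87°  ✓
  (0,3): δ = 64.75°  ·
  (1,2): δ = 102.43°  ·
  (1,3): δ = 33.81°  ✓
  (2,3): δ = 111.39°  ·
antipodal pairs: 2

count = 2; pairs: (0,2), (1,3)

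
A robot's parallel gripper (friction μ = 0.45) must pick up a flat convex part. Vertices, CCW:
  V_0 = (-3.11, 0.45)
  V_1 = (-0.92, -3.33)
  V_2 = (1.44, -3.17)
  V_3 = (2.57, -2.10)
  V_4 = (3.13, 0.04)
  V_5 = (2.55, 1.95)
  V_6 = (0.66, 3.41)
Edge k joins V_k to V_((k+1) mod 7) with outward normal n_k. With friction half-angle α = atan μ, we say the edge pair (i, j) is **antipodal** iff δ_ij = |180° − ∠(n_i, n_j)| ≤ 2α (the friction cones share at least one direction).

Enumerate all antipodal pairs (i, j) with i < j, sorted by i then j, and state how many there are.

α = atan 0.45 = 24.23°;  2α = 48.46°
n_0 = (-0.8653, -0.5013)
n_1 = (+0.0676, -0.9977)
n_2 = (+0.6876, -0.7261)
n_3 = (+0.9674, -0.2532)
n_4 = (+0.9569, +0.2906)
n_5 = (+0.6113, +0.7914)
n_6 = (-0.6175, +0.7865)
  (0,1): δ = 116.21°  ·
  (0,2): δ = 76.65°  ·
  (0,3): δ = 44.75°  ✓
  (0,4): δ = 13.19°  ✓
  (0,5): δ = 22.23°  ✓
  (0,6): δ = 98.05°  ·
  (1,2): δ = 140.44°  ·
  (1,3): δ = 108.54°  ·
  (1,4): δ = 76.99°  ·
  (1,5): δ = 41.56°  ✓
  (1,6): δ = 34.26°  ✓
  (2,3): δ = 148.10°  ·
  (2,4): δ = 116.55°  ·
  (2,5): δ = 81.12°  ·
  (2,6): δ = 5.30°  ✓
  (3,4): δ = 148.44°  ·
  (3,5): δ = 113.02°  ·
  (3,6): δ = 37.20°  ✓
  (4,5): δ = 144.58°  ·
  (4,6): δ = 68.75°  ·
  (5,6): δ = 104.18°  ·
antipodal pairs: 7

count = 7; pairs: (0,3), (0,4), (0,5), (1,5), (1,6), (2,6), (3,6)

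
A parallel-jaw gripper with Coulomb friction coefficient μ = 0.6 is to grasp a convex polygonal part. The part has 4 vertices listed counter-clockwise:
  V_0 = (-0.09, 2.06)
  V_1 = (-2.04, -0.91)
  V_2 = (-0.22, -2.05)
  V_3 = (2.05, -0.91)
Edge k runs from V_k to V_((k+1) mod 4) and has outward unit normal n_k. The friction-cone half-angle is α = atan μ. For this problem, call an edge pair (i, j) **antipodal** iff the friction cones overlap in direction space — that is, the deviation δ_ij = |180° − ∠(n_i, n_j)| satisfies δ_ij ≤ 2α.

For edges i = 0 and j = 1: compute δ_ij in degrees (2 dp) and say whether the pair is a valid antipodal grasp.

δ = 88.77°, invalid

α = atan 0.6 = 30.96°;  2α = 61.93°
edge 0: e_0 = (-1.95, -2.97);  n_0 = (-0.8359, +0.5488)
edge 1: e_1 = (+1.82, -1.14);  n_1 = (-0.5308, -0.8475)
∠(n_0, n_1) = 91.23°
δ = |180° − 91.23°| = 88.77°
88.77° > 2α = 61.93°  →  invalid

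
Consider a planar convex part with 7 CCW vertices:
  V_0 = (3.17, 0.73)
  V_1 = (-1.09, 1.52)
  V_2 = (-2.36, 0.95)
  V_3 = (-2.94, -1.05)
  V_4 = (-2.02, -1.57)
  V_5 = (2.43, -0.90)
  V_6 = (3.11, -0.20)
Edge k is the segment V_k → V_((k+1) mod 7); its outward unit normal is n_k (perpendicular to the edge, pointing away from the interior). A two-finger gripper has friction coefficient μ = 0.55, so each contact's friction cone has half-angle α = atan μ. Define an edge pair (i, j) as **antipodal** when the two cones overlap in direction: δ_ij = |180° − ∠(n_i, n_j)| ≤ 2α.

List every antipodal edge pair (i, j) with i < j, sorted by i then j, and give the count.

count = 8; pairs: (0,3), (0,4), (0,5), (1,3), (1,4), (1,5), (2,5), (2,6)

α = atan 0.55 = 28.81°;  2α = 57.62°
n_0 = (+0.1823, +0.9832)
n_1 = (-0.4095, +0.9123)
n_2 = (-0.9604, +0.2785)
n_3 = (-0.4921, -0.8706)
n_4 = (+0.1489, -0.9889)
n_5 = (+0.7173, -0.6968)
n_6 = (+0.9979, -0.0644)
  (0,1): δ = 145.32°  ·
  (0,2): δ = 95.67°  ·
  (0,3): δ = 18.97°  ✓
  (0,4): δ = 19.07°  ✓
  (0,5): δ = 56.34°  ✓
  (0,6): δ = 96.81°  ·
  (1,2): δ = 130.34°  ·
  (1,3): δ = 53.65°  ✓
  (1,4): δ = 15.61°  ✓
  (1,5): δ = 21.66°  ✓
  (1,6): δ = 62.14°  ·
  (2,3): δ = 103.30°  ·
  (2,4): δ = 65.27°  ·
  (2,5): δ = 28.00°  ✓
  (2,6): δ = 12.48°  ✓
  (3,4): δ = 141.96°  ·
  (3,5): δ = 104.69°  ·
  (3,6): δ = 64.22°  ·
  (4,5): δ = 142.73°  ·
  (4,6): δ = 102.25°  ·
  (5,6): δ = 139.52°  ·
antipodal pairs: 8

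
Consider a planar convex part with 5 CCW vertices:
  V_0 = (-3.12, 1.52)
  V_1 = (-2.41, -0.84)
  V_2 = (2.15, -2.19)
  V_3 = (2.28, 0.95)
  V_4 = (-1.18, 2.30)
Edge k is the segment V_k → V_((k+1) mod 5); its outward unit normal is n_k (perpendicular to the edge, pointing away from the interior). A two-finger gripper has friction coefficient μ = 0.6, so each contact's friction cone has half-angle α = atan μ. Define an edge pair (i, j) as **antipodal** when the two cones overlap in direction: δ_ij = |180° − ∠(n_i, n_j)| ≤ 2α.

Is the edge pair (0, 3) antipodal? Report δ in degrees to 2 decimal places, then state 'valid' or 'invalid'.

δ = 51.94°, valid

α = atan 0.6 = 30.96°;  2α = 61.93°
edge 0: e_0 = (+0.71, -2.36);  n_0 = (-0.9576, -0.2881)
edge 3: e_3 = (-3.46, +1.35);  n_3 = (+0.3635, +0.9316)
∠(n_0, n_3) = 128.06°
δ = |180° − 128.06°| = 51.94°
51.94° ≤ 2α = 61.93°  →  valid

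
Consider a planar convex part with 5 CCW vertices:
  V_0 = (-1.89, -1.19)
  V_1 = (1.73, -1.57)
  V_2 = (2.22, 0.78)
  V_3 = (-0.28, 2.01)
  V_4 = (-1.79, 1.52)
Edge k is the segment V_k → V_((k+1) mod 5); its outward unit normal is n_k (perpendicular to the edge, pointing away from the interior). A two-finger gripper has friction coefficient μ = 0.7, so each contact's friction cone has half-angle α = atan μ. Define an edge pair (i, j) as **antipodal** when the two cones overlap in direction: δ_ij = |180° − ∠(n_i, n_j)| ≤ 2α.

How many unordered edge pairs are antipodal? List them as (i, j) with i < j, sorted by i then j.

count = 5; pairs: (0,2), (0,3), (1,3), (1,4), (2,4)

α = atan 0.7 = 34.99°;  2α = 69.98°
n_0 = (-0.1044, -0.9945)
n_1 = (+0.9789, -0.2041)
n_2 = (+0.4415, +0.8973)
n_3 = (-0.3087, +0.9512)
n_4 = (-0.9993, +0.0369)
  (0,1): δ = 95.79°  ·
  (0,2): δ = 20.20°  ✓
  (0,3): δ = 23.97°  ✓
  (0,4): δ = 93.88°  ·
  (1,2): δ = 104.42°  ·
  (1,3): δ = 60.24°  ✓
  (1,4): δ = 9.66°  ✓
  (2,3): δ = 135.82°  ·
  (2,4): δ = 65.92°  ✓
  (3,4): δ = 110.09°  ·
antipodal pairs: 5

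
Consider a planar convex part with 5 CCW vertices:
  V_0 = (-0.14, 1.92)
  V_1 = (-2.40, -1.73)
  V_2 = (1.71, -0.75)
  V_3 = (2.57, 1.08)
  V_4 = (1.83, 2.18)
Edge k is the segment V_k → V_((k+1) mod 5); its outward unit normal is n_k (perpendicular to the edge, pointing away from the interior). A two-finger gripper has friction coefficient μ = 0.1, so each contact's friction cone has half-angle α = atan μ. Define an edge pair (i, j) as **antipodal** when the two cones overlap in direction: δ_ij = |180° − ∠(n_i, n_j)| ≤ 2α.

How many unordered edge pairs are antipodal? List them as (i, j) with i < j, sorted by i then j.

count = 2; pairs: (0,2), (1,4)

α = atan 0.1 = 5.71°;  2α = 11.42°
n_0 = (-0.8502, +0.5264)
n_1 = (+0.2319, -0.9727)
n_2 = (+0.9050, -0.4253)
n_3 = (+0.8297, +0.5582)
n_4 = (-0.1308, +0.9914)
  (0,1): δ = 44.82°  ·
  (0,2): δ = 6.59°  ✓
  (0,3): δ = 65.69°  ·
  (0,4): δ = 129.28°  ·
  (1,2): δ = 128.58°  ·
  (1,3): δ = 69.48°  ·
  (1,4): δ = 5.89°  ✓
  (2,3): δ = 120.90°  ·
  (2,4): δ = 57.31°  ·
  (3,4): δ = 116.41°  ·
antipodal pairs: 2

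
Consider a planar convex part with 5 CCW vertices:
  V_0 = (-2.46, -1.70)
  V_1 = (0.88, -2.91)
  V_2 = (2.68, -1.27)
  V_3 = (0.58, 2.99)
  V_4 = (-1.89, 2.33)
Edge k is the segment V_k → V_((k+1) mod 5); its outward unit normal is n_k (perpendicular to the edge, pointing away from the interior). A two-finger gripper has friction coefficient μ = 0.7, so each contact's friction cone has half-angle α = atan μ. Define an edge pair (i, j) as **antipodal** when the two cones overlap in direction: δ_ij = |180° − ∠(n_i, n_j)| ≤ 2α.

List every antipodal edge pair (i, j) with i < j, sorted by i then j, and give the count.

count = 5; pairs: (0,2), (0,3), (1,3), (1,4), (2,4)

α = atan 0.7 = 34.99°;  2α = 69.98°
n_0 = (-0.3406, -0.9402)
n_1 = (+0.6735, -0.7392)
n_2 = (+0.8969, +0.4422)
n_3 = (-0.2581, +0.9661)
n_4 = (-0.9901, +0.1400)
  (0,1): δ = 117.75°  ·
  (0,2): δ = 43.84°  ✓
  (0,3): δ = 34.87°  ✓
  (0,4): δ = 101.86°  ·
  (1,2): δ = 106.10°  ·
  (1,3): δ = 27.38°  ✓
  (1,4): δ = 39.61°  ✓
  (2,3): δ = 101.28°  ·
  (2,4): δ = 34.29°  ✓
  (3,4): δ = 113.01°  ·
antipodal pairs: 5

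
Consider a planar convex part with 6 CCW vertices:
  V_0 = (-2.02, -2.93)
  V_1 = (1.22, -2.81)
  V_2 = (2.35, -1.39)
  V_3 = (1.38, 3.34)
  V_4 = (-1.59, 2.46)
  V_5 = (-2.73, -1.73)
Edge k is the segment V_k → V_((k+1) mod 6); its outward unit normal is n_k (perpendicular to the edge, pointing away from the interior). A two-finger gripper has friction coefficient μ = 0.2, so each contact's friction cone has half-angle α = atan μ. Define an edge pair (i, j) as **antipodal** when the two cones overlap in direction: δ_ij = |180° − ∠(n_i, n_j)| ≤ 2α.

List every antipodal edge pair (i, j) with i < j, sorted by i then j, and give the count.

count = 2; pairs: (0,3), (2,5)

α = atan 0.2 = 11.31°;  2α = 22.62°
n_0 = (+0.0370, -0.9993)
n_1 = (+0.7825, -0.6227)
n_2 = (+0.9796, +0.2009)
n_3 = (-0.2841, +0.9588)
n_4 = (-0.9649, +0.2625)
n_5 = (-0.8606, -0.5092)
  (0,1): δ = 130.63°  ·
  (0,2): δ = 80.53°  ·
  (0,3): δ = 14.38°  ✓
  (0,4): δ = 72.66°  ·
  (0,5): δ = 118.49°  ·
  (1,2): δ = 129.90°  ·
  (1,3): δ = 34.98°  ·
  (1,4): δ = 23.29°  ·
  (1,5): δ = 69.12°  ·
  (2,3): δ = 85.08°  ·
  (2,4): δ = 26.81°  ·
  (2,5): δ = 19.02°  ✓
  (3,4): δ = 121.72°  ·
  (3,5): δ = 75.89°  ·
  (4,5): δ = 134.17°  ·
antipodal pairs: 2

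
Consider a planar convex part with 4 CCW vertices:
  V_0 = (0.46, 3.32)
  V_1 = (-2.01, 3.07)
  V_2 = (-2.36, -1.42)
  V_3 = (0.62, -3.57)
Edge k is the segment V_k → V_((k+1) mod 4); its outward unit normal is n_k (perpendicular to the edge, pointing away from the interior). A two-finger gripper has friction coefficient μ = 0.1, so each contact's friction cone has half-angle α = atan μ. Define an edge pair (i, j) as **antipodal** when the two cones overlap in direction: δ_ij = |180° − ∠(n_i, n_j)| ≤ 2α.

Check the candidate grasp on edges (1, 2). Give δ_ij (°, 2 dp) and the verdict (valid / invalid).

δ = 121.35°, invalid

α = atan 0.1 = 5.71°;  2α = 11.42°
edge 1: e_1 = (-0.35, -4.49);  n_1 = (-0.9970, +0.0777)
edge 2: e_2 = (+2.98, -2.15);  n_2 = (-0.5851, -0.8110)
∠(n_1, n_2) = 58.65°
δ = |180° − 58.65°| = 121.35°
121.35° > 2α = 11.42°  →  invalid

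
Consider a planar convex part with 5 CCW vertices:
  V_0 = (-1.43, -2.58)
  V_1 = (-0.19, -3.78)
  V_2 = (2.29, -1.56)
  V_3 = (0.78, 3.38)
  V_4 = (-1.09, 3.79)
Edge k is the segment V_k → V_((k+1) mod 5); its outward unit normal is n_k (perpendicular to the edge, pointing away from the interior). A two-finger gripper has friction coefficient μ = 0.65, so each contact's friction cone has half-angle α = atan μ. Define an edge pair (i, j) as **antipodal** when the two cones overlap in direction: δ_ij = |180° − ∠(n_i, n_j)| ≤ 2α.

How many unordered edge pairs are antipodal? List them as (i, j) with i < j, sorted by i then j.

count = 5; pairs: (0,2), (0,3), (1,3), (1,4), (2,4)

α = atan 0.65 = 33.02°;  2α = 66.05°
n_0 = (-0.6954, -0.7186)
n_1 = (+0.6670, -0.7451)
n_2 = (+0.9563, +0.2923)
n_3 = (+0.2142, +0.9768)
n_4 = (-0.9986, +0.0533)
  (0,1): δ = 94.11°  ·
  (0,2): δ = 28.94°  ✓
  (0,3): δ = 31.69°  ✓
  (0,4): δ = 131.01°  ·
  (1,2): δ = 114.84°  ·
  (1,3): δ = 54.20°  ✓
  (1,4): δ = 45.11°  ✓
  (2,3): δ = 119.36°  ·
  (2,4): δ = 20.05°  ✓
  (3,4): δ = 80.69°  ·
antipodal pairs: 5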